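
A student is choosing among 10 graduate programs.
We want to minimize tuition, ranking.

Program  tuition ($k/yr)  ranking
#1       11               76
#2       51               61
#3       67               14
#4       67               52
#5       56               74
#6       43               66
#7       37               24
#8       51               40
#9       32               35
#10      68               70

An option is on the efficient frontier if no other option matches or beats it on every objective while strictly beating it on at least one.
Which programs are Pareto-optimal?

#1: not dominated (best tuition).
#2: dominated by #7 (tuition 37≤51, ranking 24≤61).
#3: not dominated (best ranking).
#4: dominated by #3 (tuition 67≤67, ranking 14≤52).
#5: dominated by #2 (tuition 51≤56, ranking 61≤74).
#6: dominated by #7 (tuition 37≤43, ranking 24≤66).
#7: not dominated.
#8: dominated by #7 (tuition 37≤51, ranking 24≤40).
#9: not dominated.
#10: dominated by #2 (tuition 51≤68, ranking 61≤70).

#1, #3, #7, #9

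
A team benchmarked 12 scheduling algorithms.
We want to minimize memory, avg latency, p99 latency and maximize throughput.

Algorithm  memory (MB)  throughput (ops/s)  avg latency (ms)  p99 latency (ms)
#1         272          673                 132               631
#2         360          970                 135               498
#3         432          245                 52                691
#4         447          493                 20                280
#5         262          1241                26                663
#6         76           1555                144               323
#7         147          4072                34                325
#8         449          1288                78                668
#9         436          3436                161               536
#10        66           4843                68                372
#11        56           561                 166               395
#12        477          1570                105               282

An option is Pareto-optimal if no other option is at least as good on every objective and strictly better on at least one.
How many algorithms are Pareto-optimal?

#1: dominated by #7 (memory 147≤272, throughput 4072≥673, avg latency 34≤132, p99 latency 325≤631).
#2: dominated by #7 (memory 147≤360, throughput 4072≥970, avg latency 34≤135, p99 latency 325≤498).
#3: dominated by #5 (memory 262≤432, throughput 1241≥245, avg latency 26≤52, p99 latency 663≤691).
#4: not dominated (best avg latency).
#5: not dominated.
#6: not dominated.
#7: not dominated.
#8: dominated by #7 (memory 147≤449, throughput 4072≥1288, avg latency 34≤78, p99 latency 325≤668).
#9: dominated by #7 (memory 147≤436, throughput 4072≥3436, avg latency 34≤161, p99 latency 325≤536).
#10: not dominated (best throughput).
#11: not dominated (best memory).
#12: not dominated.
Pareto-optimal: #4, #5, #6, #7, #10, #11, #12 → 7.

7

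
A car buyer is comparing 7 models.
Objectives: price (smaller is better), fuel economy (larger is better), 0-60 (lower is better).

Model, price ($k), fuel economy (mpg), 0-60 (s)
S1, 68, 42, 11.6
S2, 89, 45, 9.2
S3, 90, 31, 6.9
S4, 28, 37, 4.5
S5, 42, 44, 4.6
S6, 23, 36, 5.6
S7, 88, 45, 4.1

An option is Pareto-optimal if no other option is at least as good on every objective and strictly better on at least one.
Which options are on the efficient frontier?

S1: dominated by S5 (price 42≤68, fuel economy 44≥42, 0-60 4.6≤11.6).
S2: dominated by S7 (price 88≤89, fuel economy 45≥45, 0-60 4.1≤9.2).
S3: dominated by S4 (price 28≤90, fuel economy 37≥31, 0-60 4.5≤6.9).
S4: not dominated.
S5: not dominated.
S6: not dominated (best price).
S7: not dominated (best 0-60).

S4, S5, S6, S7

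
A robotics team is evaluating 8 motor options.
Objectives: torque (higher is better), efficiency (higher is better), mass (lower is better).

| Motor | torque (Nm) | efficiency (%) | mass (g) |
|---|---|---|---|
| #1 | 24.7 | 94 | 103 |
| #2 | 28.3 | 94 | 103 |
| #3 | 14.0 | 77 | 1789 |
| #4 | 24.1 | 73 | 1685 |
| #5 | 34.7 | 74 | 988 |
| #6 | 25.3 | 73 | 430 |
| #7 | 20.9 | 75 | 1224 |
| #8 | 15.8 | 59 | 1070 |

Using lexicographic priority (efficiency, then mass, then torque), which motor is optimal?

#2

First maximize efficiency: best is 94, kept {#1, #2}.
Then minimize mass: best is 103, kept {#1, #2}.
Then maximize torque: best is 28.3, kept {#2}.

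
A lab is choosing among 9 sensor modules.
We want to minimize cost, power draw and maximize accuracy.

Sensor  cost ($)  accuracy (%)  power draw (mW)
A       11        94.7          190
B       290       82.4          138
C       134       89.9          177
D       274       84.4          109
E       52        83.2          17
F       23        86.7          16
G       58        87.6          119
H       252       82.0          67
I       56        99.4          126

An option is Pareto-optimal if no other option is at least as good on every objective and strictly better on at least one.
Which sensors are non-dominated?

A: not dominated (best cost).
B: dominated by D (cost 274≤290, accuracy 84.4≥82.4, power draw 109≤138).
C: dominated by I (cost 56≤134, accuracy 99.4≥89.9, power draw 126≤177).
D: dominated by F (cost 23≤274, accuracy 86.7≥84.4, power draw 16≤109).
E: dominated by F (cost 23≤52, accuracy 86.7≥83.2, power draw 16≤17).
F: not dominated (best power draw).
G: not dominated.
H: dominated by E (cost 52≤252, accuracy 83.2≥82.0, power draw 17≤67).
I: not dominated (best accuracy).

A, F, G, I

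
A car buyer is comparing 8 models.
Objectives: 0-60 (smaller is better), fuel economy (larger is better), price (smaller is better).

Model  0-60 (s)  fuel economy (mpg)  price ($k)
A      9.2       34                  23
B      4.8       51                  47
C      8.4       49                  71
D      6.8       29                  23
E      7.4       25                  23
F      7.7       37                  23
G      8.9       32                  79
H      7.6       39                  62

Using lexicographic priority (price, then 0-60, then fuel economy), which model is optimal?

D

First minimize price: best is 23, kept {A, D, E, F}.
Then minimize 0-60: best is 6.8, kept {D}.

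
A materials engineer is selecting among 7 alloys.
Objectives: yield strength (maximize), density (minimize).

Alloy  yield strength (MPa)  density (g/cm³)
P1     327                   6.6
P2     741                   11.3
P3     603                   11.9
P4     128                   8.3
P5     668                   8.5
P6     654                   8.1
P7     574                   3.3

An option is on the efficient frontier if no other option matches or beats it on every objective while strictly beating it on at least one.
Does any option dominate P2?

P1: worse on yield strength (327 vs 741).
P3: worse on yield strength (603 vs 741).
P4: worse on yield strength (128 vs 741).
P5: worse on yield strength (668 vs 741).
P6: worse on yield strength (654 vs 741).
P7: worse on yield strength (574 vs 741).
No option is at least as good as P2 on every objective and strictly better on one.

No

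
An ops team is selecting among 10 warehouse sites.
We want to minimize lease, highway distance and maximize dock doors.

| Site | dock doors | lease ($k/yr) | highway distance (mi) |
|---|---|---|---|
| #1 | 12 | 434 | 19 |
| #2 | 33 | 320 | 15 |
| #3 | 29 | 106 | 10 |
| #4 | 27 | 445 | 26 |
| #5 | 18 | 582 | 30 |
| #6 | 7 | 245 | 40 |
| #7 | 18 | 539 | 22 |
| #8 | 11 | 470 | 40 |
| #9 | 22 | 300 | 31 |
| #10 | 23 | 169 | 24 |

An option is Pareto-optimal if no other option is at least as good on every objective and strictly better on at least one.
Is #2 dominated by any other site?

#1: worse on dock doors (12 vs 33).
#3: worse on dock doors (29 vs 33).
#4: worse on dock doors (27 vs 33).
#5: worse on dock doors (18 vs 33).
#6: worse on dock doors (7 vs 33).
#7: worse on dock doors (18 vs 33).
#8: worse on dock doors (11 vs 33).
#9: worse on dock doors (22 vs 33).
#10: worse on dock doors (23 vs 33).
No option is at least as good as #2 on every objective and strictly better on one.

No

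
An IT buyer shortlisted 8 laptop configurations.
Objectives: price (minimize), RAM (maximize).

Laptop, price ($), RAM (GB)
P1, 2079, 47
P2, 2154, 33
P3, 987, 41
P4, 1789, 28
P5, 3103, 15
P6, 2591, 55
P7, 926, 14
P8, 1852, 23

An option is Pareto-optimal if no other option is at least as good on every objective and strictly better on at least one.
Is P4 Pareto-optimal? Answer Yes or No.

No

P3 vs P4: price 987≤1789, RAM 41≥28 — P3 is at least as good on every objective and strictly better on at least one, so P3 dominates P4.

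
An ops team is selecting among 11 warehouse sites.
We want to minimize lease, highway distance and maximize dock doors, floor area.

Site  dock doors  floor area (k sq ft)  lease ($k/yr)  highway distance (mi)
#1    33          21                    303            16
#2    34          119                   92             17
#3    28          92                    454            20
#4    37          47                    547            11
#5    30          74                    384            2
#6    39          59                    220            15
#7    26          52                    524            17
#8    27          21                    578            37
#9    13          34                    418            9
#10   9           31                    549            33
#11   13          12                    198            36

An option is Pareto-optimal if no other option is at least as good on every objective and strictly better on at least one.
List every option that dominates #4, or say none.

none

#1: worse on dock doors (33 vs 37).
#2: worse on dock doors (34 vs 37).
#3: worse on dock doors (28 vs 37).
#5: worse on dock doors (30 vs 37).
#6: worse on highway distance (15 vs 11).
#7: worse on dock doors (26 vs 37).
#8: worse on dock doors (27 vs 37).
#9: worse on dock doors (13 vs 37).
#10: worse on dock doors (9 vs 37).
#11: worse on dock doors (13 vs 37).
No option dominates #4.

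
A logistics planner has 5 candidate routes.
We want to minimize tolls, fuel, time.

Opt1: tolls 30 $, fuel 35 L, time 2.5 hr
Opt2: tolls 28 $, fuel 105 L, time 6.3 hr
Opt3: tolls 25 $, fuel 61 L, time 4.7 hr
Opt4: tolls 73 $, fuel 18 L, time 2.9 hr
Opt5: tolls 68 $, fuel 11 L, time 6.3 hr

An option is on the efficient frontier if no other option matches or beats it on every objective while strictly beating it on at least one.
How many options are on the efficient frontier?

4

Opt1: not dominated (best time).
Opt2: dominated by Opt3 (tolls 25≤28, fuel 61≤105, time 4.7≤6.3).
Opt3: not dominated (best tolls).
Opt4: not dominated.
Opt5: not dominated (best fuel).
Pareto-optimal: Opt1, Opt3, Opt4, Opt5 → 4.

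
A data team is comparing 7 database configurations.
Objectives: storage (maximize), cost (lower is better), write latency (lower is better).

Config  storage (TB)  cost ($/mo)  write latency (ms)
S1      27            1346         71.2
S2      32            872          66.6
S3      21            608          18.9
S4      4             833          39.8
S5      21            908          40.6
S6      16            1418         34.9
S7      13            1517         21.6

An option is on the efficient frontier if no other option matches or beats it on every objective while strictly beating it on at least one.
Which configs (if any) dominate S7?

S3: storage 21≥13, cost 608≤1517, write latency 18.9≤21.6 — dominates S7.
Others (S1, S2, S4, S5, S6) are each worse than S7 on at least one objective.

S3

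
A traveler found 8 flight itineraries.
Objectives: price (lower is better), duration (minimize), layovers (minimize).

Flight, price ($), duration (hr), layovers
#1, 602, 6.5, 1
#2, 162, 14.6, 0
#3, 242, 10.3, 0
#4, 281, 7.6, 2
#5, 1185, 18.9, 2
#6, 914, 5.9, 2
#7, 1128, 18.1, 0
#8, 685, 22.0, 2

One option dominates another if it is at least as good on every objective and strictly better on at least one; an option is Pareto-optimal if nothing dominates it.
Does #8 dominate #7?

No

#8 vs #7: #8 is worse on duration (22.0 vs 18.1), so it does not dominate #7.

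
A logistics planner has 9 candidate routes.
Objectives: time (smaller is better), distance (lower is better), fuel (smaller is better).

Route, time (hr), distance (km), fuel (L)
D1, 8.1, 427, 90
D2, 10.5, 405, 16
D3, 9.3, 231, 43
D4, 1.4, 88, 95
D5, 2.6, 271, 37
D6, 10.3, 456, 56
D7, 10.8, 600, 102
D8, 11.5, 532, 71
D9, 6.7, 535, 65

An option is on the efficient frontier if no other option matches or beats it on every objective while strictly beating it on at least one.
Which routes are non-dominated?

D1: dominated by D5 (time 2.6≤8.1, distance 271≤427, fuel 37≤90).
D2: not dominated (best fuel).
D3: not dominated.
D4: not dominated (best time).
D5: not dominated.
D6: dominated by D3 (time 9.3≤10.3, distance 231≤456, fuel 43≤56).
D7: dominated by D1 (time 8.1≤10.8, distance 427≤600, fuel 90≤102).
D8: dominated by D2 (time 10.5≤11.5, distance 405≤532, fuel 16≤71).
D9: dominated by D5 (time 2.6≤6.7, distance 271≤535, fuel 37≤65).

D2, D3, D4, D5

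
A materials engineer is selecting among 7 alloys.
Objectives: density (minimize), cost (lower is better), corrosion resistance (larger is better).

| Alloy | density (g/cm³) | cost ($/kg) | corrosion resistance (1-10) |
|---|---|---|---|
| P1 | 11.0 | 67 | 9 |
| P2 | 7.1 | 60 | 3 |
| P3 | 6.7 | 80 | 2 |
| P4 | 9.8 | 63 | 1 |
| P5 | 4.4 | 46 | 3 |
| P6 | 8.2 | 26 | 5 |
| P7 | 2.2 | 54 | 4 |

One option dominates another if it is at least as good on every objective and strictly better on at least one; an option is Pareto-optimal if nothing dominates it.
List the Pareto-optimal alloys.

P1, P5, P6, P7

P1: not dominated (best corrosion resistance).
P2: dominated by P5 (density 4.4≤7.1, cost 46≤60, corrosion resistance 3≥3).
P3: dominated by P5 (density 4.4≤6.7, cost 46≤80, corrosion resistance 3≥2).
P4: dominated by P2 (density 7.1≤9.8, cost 60≤63, corrosion resistance 3≥1).
P5: not dominated.
P6: not dominated (best cost).
P7: not dominated (best density).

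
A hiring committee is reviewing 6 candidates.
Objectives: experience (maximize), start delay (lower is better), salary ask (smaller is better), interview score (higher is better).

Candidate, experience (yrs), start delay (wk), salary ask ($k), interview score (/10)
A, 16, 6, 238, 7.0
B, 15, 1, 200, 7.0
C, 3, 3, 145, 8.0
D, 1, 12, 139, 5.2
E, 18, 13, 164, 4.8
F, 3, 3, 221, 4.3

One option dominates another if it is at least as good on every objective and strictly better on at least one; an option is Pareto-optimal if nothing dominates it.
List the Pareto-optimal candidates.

A: not dominated.
B: not dominated (best start delay).
C: not dominated (best interview score).
D: not dominated (best salary ask).
E: not dominated (best experience).
F: dominated by B (experience 15≥3, start delay 1≤3, salary ask 200≤221, interview score 7.0≥4.3).

A, B, C, D, E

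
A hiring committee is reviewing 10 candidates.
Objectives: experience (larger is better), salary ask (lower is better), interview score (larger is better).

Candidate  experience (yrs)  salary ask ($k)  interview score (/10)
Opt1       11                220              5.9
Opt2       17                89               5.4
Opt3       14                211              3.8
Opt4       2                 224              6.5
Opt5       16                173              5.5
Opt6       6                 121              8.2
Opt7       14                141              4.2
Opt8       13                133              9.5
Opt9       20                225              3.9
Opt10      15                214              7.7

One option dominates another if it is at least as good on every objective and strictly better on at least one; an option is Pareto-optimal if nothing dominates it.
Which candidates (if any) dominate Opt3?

Opt2, Opt5, Opt7

Opt2: experience 17≥14, salary ask 89≤211, interview score 5.4≥3.8 — dominates Opt3.
Opt5: experience 16≥14, salary ask 173≤211, interview score 5.5≥3.8 — dominates Opt3.
Opt7: experience 14≥14, salary ask 141≤211, interview score 4.2≥3.8 — dominates Opt3.
Others (Opt1, Opt4, Opt6, Opt8, Opt9, Opt10) are each worse than Opt3 on at least one objective.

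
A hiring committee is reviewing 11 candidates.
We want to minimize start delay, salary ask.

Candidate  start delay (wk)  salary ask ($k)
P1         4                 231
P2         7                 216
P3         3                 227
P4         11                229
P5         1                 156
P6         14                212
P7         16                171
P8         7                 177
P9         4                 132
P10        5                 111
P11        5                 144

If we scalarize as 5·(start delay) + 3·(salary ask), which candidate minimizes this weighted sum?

P10

P1: 5·4 + 3·231 = 713
P2: 5·7 + 3·216 = 683
P3: 5·3 + 3·227 = 696
P4: 5·11 + 3·229 = 742
P5: 5·1 + 3·156 = 473
P6: 5·14 + 3·212 = 706
P7: 5·16 + 3·171 = 593
P8: 5·7 + 3·177 = 566
P9: 5·4 + 3·132 = 416
P10: 5·5 + 3·111 = 358
P11: 5·5 + 3·144 = 457
Lowest: P10 at 358.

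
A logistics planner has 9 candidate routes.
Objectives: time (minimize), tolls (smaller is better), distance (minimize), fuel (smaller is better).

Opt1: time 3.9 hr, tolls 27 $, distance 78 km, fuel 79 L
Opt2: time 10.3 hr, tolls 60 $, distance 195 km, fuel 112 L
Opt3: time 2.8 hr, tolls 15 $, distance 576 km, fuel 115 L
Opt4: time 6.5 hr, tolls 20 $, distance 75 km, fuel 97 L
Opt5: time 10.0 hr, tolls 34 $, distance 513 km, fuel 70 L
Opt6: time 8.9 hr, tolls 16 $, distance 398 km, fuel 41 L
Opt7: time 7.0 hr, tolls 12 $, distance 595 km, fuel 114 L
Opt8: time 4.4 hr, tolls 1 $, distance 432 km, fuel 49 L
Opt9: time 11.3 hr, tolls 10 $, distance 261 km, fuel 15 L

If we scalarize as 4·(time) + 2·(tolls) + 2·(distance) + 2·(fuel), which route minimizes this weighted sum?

Opt1: 4·3.9 + 2·27 + 2·78 + 2·79 = 383.6
Opt2: 4·10.3 + 2·60 + 2·195 + 2·112 = 775.2
Opt3: 4·2.8 + 2·15 + 2·576 + 2·115 = 1423.2
Opt4: 4·6.5 + 2·20 + 2·75 + 2·97 = 410.0
Opt5: 4·10.0 + 2·34 + 2·513 + 2·70 = 1274.0
Opt6: 4·8.9 + 2·16 + 2·398 + 2·41 = 945.6
Opt7: 4·7.0 + 2·12 + 2·595 + 2·114 = 1470.0
Opt8: 4·4.4 + 2·1 + 2·432 + 2·49 = 981.6
Opt9: 4·11.3 + 2·10 + 2·261 + 2·15 = 617.2
Lowest: Opt1 at 383.6.

Opt1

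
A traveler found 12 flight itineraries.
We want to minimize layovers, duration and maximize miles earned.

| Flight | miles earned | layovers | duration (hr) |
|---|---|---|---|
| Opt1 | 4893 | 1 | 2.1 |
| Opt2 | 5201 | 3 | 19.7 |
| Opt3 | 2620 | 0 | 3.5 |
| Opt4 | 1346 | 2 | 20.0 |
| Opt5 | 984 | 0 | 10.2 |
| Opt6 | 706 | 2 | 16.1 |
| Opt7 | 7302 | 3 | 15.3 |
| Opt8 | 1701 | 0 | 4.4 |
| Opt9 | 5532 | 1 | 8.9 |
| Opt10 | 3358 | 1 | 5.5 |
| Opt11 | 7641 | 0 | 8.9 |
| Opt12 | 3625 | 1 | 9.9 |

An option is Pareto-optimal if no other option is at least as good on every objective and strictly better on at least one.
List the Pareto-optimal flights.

Opt1: not dominated (best duration).
Opt2: dominated by Opt7 (miles earned 7302≥5201, layovers 3≤3, duration 15.3≤19.7).
Opt3: not dominated.
Opt4: dominated by Opt1 (miles earned 4893≥1346, layovers 1≤2, duration 2.1≤20.0).
Opt5: dominated by Opt3 (miles earned 2620≥984, layovers 0≤0, duration 3.5≤10.2).
Opt6: dominated by Opt1 (miles earned 4893≥706, layovers 1≤2, duration 2.1≤16.1).
Opt7: dominated by Opt11 (miles earned 7641≥7302, layovers 0≤3, duration 8.9≤15.3).
Opt8: dominated by Opt3 (miles earned 2620≥1701, layovers 0≤0, duration 3.5≤4.4).
Opt9: dominated by Opt11 (miles earned 7641≥5532, layovers 0≤1, duration 8.9≤8.9).
Opt10: dominated by Opt1 (miles earned 4893≥3358, layovers 1≤1, duration 2.1≤5.5).
Opt11: not dominated (best miles earned).
Opt12: dominated by Opt1 (miles earned 4893≥3625, layovers 1≤1, duration 2.1≤9.9).

Opt1, Opt3, Opt11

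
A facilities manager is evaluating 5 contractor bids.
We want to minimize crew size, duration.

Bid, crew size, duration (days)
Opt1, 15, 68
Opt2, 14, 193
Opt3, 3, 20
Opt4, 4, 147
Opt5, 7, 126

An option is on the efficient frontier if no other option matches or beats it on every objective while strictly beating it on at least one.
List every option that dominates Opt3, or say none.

Opt1: worse on crew size (15 vs 3).
Opt2: worse on crew size (14 vs 3).
Opt4: worse on crew size (4 vs 3).
Opt5: worse on crew size (7 vs 3).
No option dominates Opt3.

none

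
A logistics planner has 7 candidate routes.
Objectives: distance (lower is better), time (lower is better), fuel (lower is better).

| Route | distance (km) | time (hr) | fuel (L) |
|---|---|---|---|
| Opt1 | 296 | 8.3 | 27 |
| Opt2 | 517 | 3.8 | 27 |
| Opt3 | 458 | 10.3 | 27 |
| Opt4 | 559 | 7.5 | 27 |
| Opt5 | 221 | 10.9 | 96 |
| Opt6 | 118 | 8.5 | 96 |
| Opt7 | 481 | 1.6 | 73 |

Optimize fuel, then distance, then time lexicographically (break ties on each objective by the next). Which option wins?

Opt1

First minimize fuel: best is 27, kept {Opt1, Opt2, Opt3, Opt4}.
Then minimize distance: best is 296, kept {Opt1}.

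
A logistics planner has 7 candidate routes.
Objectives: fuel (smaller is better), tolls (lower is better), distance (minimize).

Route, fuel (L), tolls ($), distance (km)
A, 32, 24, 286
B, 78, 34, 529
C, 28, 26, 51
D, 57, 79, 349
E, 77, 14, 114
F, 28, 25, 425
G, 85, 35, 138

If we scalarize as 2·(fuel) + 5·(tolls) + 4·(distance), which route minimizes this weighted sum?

A: 2·32 + 5·24 + 4·286 = 1328
B: 2·78 + 5·34 + 4·529 = 2442
C: 2·28 + 5·26 + 4·51 = 390
D: 2·57 + 5·79 + 4·349 = 1905
E: 2·77 + 5·14 + 4·114 = 680
F: 2·28 + 5·25 + 4·425 = 1881
G: 2·85 + 5·35 + 4·138 = 897
Lowest: C at 390.

C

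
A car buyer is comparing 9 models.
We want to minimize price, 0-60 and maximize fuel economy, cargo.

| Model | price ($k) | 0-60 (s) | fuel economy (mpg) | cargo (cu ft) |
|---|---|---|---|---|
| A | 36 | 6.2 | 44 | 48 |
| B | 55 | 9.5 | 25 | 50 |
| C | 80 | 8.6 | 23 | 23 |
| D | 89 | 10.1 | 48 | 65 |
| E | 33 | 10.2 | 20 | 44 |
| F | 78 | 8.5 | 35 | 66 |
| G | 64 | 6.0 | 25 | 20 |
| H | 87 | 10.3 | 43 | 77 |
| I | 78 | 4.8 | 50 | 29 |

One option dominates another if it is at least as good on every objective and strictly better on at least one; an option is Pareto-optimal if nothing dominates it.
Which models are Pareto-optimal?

A, B, D, E, F, G, H, I

A: not dominated.
B: not dominated.
C: dominated by A (price 36≤80, 0-60 6.2≤8.6, fuel economy 44≥23, cargo 48≥23).
D: not dominated.
E: not dominated (best price).
F: not dominated.
G: not dominated.
H: not dominated (best cargo).
I: not dominated (best 0-60).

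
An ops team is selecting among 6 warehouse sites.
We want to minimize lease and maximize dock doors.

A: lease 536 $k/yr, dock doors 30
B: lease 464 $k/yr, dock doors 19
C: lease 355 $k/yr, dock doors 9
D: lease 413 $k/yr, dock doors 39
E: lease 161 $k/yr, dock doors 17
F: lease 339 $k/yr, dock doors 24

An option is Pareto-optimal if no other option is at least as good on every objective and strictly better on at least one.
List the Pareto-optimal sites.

A: dominated by D (lease 413≤536, dock doors 39≥30).
B: dominated by D (lease 413≤464, dock doors 39≥19).
C: dominated by E (lease 161≤355, dock doors 17≥9).
D: not dominated (best dock doors).
E: not dominated (best lease).
F: not dominated.

D, E, F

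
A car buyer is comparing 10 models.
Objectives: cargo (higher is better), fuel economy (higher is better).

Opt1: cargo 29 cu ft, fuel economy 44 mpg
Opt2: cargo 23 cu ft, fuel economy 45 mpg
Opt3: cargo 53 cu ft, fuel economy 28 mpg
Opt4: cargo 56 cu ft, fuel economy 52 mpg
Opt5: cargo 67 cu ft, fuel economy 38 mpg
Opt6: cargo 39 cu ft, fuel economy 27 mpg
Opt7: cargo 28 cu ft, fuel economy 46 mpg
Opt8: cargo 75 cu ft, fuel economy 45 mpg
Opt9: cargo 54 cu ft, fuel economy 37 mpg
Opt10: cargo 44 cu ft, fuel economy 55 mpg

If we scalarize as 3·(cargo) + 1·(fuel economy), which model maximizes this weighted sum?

Opt1: 3·29 + 1·44 = 131
Opt2: 3·23 + 1·45 = 114
Opt3: 3·53 + 1·28 = 187
Opt4: 3·56 + 1·52 = 220
Opt5: 3·67 + 1·38 = 239
Opt6: 3·39 + 1·27 = 144
Opt7: 3·28 + 1·46 = 130
Opt8: 3·75 + 1·45 = 270
Opt9: 3·54 + 1·37 = 199
Opt10: 3·44 + 1·55 = 187
Highest: Opt8 at 270.

Opt8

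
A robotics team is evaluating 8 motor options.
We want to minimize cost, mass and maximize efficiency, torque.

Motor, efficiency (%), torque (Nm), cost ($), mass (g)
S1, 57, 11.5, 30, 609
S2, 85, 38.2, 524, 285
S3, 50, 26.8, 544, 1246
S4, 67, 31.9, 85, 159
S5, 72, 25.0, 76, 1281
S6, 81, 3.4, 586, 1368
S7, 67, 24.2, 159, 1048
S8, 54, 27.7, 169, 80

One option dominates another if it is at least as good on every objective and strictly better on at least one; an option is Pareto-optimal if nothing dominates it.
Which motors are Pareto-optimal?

S1: not dominated (best cost).
S2: not dominated (best efficiency).
S3: dominated by S2 (efficiency 85≥50, torque 38.2≥26.8, cost 524≤544, mass 285≤1246).
S4: not dominated.
S5: not dominated.
S6: dominated by S2 (efficiency 85≥81, torque 38.2≥3.4, cost 524≤586, mass 285≤1368).
S7: dominated by S4 (efficiency 67≥67, torque 31.9≥24.2, cost 85≤159, mass 159≤1048).
S8: not dominated (best mass).

S1, S2, S4, S5, S8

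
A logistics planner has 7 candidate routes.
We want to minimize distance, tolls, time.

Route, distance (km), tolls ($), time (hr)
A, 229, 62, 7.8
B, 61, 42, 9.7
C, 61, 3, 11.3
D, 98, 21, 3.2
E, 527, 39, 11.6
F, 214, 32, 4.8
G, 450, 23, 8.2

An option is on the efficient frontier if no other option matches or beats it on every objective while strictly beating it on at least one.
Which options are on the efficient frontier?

A: dominated by D (distance 98≤229, tolls 21≤62, time 3.2≤7.8).
B: not dominated.
C: not dominated (best tolls).
D: not dominated (best time).
E: dominated by C (distance 61≤527, tolls 3≤39, time 11.3≤11.6).
F: dominated by D (distance 98≤214, tolls 21≤32, time 3.2≤4.8).
G: dominated by D (distance 98≤450, tolls 21≤23, time 3.2≤8.2).

B, C, D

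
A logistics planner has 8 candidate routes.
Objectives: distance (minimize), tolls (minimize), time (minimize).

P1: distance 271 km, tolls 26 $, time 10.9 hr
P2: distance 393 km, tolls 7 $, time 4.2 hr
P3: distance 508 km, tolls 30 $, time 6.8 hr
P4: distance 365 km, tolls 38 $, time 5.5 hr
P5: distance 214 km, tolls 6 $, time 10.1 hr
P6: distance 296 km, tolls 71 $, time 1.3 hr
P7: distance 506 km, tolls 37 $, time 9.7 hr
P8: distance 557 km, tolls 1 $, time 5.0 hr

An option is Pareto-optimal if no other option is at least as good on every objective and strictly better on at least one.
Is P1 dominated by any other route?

P5 vs P1: distance 214≤271, tolls 6≤26, time 10.1≤10.9 — P5 is at least as good on every objective and strictly better on at least one, so P5 dominates P1.

Yes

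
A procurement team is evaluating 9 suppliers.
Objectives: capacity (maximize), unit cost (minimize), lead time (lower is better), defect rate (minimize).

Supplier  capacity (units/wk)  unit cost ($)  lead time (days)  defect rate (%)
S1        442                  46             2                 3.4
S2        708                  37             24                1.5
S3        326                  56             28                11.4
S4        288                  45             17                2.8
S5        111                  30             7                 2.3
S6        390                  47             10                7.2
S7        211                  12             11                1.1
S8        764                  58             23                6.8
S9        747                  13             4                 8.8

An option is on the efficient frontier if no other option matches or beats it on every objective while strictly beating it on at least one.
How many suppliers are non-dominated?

S1: not dominated (best lead time).
S2: not dominated.
S3: dominated by S1 (capacity 442≥326, unit cost 46≤56, lead time 2≤28, defect rate 3.4≤11.4).
S4: not dominated.
S5: not dominated.
S6: dominated by S1 (capacity 442≥390, unit cost 46≤47, lead time 2≤10, defect rate 3.4≤7.2).
S7: not dominated (best unit cost).
S8: not dominated (best capacity).
S9: not dominated.
Pareto-optimal: S1, S2, S4, S5, S7, S8, S9 → 7.

7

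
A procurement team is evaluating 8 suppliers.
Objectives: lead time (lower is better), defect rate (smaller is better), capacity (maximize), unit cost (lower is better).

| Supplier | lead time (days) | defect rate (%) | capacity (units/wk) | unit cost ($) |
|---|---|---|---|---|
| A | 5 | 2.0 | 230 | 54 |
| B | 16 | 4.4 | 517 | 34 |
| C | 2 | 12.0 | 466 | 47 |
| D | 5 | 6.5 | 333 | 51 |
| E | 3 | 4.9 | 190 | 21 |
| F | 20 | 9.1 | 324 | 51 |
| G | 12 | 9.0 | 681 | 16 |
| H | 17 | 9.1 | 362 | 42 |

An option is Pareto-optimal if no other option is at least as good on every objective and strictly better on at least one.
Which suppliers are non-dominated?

A, B, C, D, E, G

A: not dominated (best defect rate).
B: not dominated.
C: not dominated (best lead time).
D: not dominated.
E: not dominated.
F: dominated by B (lead time 16≤20, defect rate 4.4≤9.1, capacity 517≥324, unit cost 34≤51).
G: not dominated (best capacity).
H: dominated by B (lead time 16≤17, defect rate 4.4≤9.1, capacity 517≥362, unit cost 34≤42).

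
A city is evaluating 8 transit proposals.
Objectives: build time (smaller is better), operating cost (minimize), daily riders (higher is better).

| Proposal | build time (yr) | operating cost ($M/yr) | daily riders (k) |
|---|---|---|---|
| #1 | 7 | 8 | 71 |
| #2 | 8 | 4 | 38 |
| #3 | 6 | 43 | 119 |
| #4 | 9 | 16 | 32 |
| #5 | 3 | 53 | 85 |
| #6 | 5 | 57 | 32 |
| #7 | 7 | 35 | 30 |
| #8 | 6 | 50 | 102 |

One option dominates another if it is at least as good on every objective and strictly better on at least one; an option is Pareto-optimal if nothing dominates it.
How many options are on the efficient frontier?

4

#1: not dominated.
#2: not dominated (best operating cost).
#3: not dominated (best daily riders).
#4: dominated by #1 (build time 7≤9, operating cost 8≤16, daily riders 71≥32).
#5: not dominated (best build time).
#6: dominated by #5 (build time 3≤5, operating cost 53≤57, daily riders 85≥32).
#7: dominated by #1 (build time 7≤7, operating cost 8≤35, daily riders 71≥30).
#8: dominated by #3 (build time 6≤6, operating cost 43≤50, daily riders 119≥102).
Pareto-optimal: #1, #2, #3, #5 → 4.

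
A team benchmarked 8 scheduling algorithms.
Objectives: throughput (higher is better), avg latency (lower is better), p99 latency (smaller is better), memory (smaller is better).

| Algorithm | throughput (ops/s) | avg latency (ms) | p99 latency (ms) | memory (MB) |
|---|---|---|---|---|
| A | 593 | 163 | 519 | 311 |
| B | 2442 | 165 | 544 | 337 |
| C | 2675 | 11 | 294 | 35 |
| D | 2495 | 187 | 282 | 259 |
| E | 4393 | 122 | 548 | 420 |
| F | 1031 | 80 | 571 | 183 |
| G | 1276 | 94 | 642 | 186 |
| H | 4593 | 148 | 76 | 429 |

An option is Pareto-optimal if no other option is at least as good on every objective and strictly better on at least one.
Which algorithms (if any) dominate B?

C

C: throughput 2675≥2442, avg latency 11≤165, p99 latency 294≤544, memory 35≤337 — dominates B.
Others (A, D, E, F, G, H) are each worse than B on at least one objective.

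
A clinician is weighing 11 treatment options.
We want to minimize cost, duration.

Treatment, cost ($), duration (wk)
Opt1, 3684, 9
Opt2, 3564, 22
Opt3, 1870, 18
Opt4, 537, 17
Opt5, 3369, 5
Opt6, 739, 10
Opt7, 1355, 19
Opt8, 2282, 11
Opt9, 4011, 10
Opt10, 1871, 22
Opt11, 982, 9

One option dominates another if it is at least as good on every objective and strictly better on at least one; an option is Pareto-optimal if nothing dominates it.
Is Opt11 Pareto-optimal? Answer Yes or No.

Opt1: worse on cost (3684 vs 982).
Opt2: worse on cost (3564 vs 982).
Opt3: worse on cost (1870 vs 982).
Opt4: worse on duration (17 vs 9).
Opt5: worse on cost (3369 vs 982).
Opt6: worse on duration (10 vs 9).
Opt7: worse on cost (1355 vs 982).
Opt8: worse on cost (2282 vs 982).
Opt9: worse on cost (4011 vs 982).
Opt10: worse on cost (1871 vs 982).
No option is at least as good as Opt11 on every objective and strictly better on one.

Yes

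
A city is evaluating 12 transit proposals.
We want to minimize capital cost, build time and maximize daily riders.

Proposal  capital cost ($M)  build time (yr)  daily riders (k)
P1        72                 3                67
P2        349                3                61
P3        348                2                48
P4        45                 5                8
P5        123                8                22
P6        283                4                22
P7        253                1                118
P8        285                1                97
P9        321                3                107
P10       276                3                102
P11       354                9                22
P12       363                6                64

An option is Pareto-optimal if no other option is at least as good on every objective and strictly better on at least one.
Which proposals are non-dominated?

P1, P4, P7

P1: not dominated.
P2: dominated by P1 (capital cost 72≤349, build time 3≤3, daily riders 67≥61).
P3: dominated by P7 (capital cost 253≤348, build time 1≤2, daily riders 118≥48).
P4: not dominated (best capital cost).
P5: dominated by P1 (capital cost 72≤123, build time 3≤8, daily riders 67≥22).
P6: dominated by P1 (capital cost 72≤283, build time 3≤4, daily riders 67≥22).
P7: not dominated (best daily riders).
P8: dominated by P7 (capital cost 253≤285, build time 1≤1, daily riders 118≥97).
P9: dominated by P7 (capital cost 253≤321, build time 1≤3, daily riders 118≥107).
P10: dominated by P7 (capital cost 253≤276, build time 1≤3, daily riders 118≥102).
P11: dominated by P1 (capital cost 72≤354, build time 3≤9, daily riders 67≥22).
P12: dominated by P1 (capital cost 72≤363, build time 3≤6, daily riders 67≥64).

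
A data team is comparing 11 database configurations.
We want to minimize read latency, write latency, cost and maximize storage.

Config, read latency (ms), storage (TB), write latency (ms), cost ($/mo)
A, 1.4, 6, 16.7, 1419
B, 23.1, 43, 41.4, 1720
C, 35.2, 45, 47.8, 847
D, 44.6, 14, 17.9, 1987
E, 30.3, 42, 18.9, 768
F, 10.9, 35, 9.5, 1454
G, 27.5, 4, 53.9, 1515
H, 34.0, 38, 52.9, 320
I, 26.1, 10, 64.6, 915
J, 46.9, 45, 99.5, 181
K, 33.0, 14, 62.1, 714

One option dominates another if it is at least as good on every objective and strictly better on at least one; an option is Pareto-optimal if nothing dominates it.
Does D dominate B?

D vs B: D is worse on read latency (44.6 vs 23.1), so it does not dominate B.

No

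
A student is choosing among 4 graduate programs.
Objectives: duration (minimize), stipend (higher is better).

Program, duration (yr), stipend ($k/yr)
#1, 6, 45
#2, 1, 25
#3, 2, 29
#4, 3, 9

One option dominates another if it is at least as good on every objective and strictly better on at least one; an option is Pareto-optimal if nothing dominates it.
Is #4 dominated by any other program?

Yes

#2 vs #4: duration 1≤3, stipend 25≥9 — #2 is at least as good on every objective and strictly better on at least one, so #2 dominates #4.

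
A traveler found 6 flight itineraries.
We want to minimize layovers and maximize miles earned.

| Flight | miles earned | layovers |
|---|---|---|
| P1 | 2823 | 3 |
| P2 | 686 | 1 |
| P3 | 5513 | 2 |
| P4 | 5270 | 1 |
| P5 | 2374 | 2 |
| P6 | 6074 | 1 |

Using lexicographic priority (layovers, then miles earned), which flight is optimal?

First minimize layovers: best is 1, kept {P2, P4, P6}.
Then maximize miles earned: best is 6074, kept {P6}.

P6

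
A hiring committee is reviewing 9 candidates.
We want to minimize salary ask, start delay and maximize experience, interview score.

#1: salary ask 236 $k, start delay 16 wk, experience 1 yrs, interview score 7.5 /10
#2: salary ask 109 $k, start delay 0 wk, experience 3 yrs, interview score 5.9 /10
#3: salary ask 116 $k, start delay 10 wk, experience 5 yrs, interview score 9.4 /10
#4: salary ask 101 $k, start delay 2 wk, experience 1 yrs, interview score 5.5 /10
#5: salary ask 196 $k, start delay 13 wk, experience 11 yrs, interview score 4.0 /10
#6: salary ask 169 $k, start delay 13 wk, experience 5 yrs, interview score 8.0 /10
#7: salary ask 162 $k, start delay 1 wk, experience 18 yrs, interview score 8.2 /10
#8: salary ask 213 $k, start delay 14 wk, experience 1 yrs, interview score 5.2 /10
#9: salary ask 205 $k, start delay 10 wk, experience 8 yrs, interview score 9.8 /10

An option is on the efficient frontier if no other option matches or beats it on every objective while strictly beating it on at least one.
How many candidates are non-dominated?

5

#1: dominated by #3 (salary ask 116≤236, start delay 10≤16, experience 5≥1, interview score 9.4≥7.5).
#2: not dominated (best start delay).
#3: not dominated.
#4: not dominated (best salary ask).
#5: dominated by #7 (salary ask 162≤196, start delay 1≤13, experience 18≥11, interview score 8.2≥4.0).
#6: dominated by #3 (salary ask 116≤169, start delay 10≤13, experience 5≥5, interview score 9.4≥8.0).
#7: not dominated (best experience).
#8: dominated by #2 (salary ask 109≤213, start delay 0≤14, experience 3≥1, interview score 5.9≥5.2).
#9: not dominated (best interview score).
Pareto-optimal: #2, #3, #4, #7, #9 → 5.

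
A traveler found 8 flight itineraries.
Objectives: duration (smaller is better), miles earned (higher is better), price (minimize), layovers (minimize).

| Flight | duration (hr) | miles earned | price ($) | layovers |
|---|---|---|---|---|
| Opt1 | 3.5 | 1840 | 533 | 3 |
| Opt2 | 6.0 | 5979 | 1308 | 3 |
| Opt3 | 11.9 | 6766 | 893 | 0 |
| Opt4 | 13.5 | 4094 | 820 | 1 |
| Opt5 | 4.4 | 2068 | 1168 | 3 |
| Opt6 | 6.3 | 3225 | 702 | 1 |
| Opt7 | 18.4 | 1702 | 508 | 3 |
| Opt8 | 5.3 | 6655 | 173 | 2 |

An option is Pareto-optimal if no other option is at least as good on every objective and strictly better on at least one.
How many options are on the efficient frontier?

6

Opt1: not dominated (best duration).
Opt2: dominated by Opt8 (duration 5.3≤6.0, miles earned 6655≥5979, price 173≤1308, layovers 2≤3).
Opt3: not dominated (best miles earned).
Opt4: not dominated.
Opt5: not dominated.
Opt6: not dominated.
Opt7: dominated by Opt8 (duration 5.3≤18.4, miles earned 6655≥1702, price 173≤508, layovers 2≤3).
Opt8: not dominated (best price).
Pareto-optimal: Opt1, Opt3, Opt4, Opt5, Opt6, Opt8 → 6.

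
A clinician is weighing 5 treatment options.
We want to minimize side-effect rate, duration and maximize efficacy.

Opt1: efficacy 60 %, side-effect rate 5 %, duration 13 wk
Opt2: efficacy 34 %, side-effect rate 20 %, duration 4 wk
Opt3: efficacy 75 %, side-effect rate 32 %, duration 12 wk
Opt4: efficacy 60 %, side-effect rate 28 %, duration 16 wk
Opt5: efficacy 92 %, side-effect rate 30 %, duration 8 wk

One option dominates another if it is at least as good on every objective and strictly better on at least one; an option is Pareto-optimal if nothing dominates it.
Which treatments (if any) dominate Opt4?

Opt1

Opt1: efficacy 60≥60, side-effect rate 5≤28, duration 13≤16 — dominates Opt4.
Others (Opt2, Opt3, Opt5) are each worse than Opt4 on at least one objective.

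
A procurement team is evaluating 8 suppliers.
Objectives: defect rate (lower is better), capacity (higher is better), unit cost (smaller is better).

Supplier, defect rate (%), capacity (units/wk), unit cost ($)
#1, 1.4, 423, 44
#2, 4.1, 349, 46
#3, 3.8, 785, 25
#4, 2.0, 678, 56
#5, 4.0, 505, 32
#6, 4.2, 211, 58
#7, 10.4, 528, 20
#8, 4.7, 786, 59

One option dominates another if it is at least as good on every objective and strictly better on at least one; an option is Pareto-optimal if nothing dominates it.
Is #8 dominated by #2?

#2 vs #8: #2 is worse on capacity (349 vs 786), so it does not dominate #8.

No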